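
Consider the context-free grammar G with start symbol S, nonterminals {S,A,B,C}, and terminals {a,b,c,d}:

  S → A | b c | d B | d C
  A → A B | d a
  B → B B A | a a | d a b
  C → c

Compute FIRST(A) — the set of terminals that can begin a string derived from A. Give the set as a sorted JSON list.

Compute FIRST by fixpoint:
round 1:
  A via A→d a: +{d}
  B via B→a a: +{a}
  B via B→d a b: +{d}
  C via C→c: +{c}
  S via S→A: +{d}
  S via S→b c: +{b}
  FIRST(S)={b,d}  FIRST(A)={d}  FIRST(B)={a,d}  FIRST(C)={c}
round 2: — fixpoint
  FIRST(S)={b,d}  FIRST(A)={d}  FIRST(B)={a,d}  FIRST(C)={c}

FIRST(A) = ["d"]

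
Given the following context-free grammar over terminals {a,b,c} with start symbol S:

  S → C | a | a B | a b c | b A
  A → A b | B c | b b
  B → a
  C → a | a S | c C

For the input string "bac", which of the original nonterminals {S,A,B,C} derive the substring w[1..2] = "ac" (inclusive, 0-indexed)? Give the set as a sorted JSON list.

Convert to CNF:
  S -> T0 A | T1 C | T2 B | T2 S | T2 X3 | a
  A -> A T0 | B T1 | T0 T0
  B -> a
  C -> T1 C | T2 S | a
  T0 -> b
  T1 -> c
  T2 -> a
  X3 -> T0 T1

CYK table (by increasing span) — only the sub-triangle for w[1..2]:
  [1..1]={B,C,S,T2}  "a"  orig:{B,C,S}
  [2..2]={T1}  "c"  orig:{}
  [1..2]={A}  "ac"

Original NTs in T[1,2] deriving "ac": ["A"]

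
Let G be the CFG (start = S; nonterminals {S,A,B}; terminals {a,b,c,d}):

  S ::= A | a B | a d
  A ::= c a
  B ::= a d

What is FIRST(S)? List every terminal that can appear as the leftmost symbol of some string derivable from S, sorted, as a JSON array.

FIRST iteration:
iter 1:
  A via A→c a: +{c}
  B via B→a d: +{a}
  S via S→A: +{c}
  S via S→a B: +{a}
  FIRST[S]={a,c}  FIRST[A]={c}  FIRST[B]={a}
iter 2: (stable)
  FIRST[S]={a,c}  FIRST[A]={c}  FIRST[B]={a}

FIRST(S) = ["a", "c"]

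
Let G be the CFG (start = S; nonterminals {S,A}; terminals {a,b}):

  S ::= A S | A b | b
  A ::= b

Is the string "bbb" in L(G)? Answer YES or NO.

Convert to CNF:
  S -> A S | A T0 | b
  A -> b
  T0 -> b

CYK table (by increasing span):
  T[0,0] 'b' = {A,S,T0}  orig:{A,S}
  T[1,1] 'b' = {A,S,T0}  orig:{A,S}
  T[2,2] 'b' = {A,S,T0}  orig:{A,S}
  T[0,1] 'bb' = {S}
  T[1,2] 'bb' = {S}
  T[0,2] 'bbb' = {S}

S ∈ T[0,2] ⇒ YES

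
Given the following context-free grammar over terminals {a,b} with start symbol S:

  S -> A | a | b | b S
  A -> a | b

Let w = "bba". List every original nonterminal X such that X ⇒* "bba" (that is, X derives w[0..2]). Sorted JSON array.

Convert to CNF:
  S -> T0 S | a | b
  A -> a | b
  T0 -> b

CYK fill (cells [i..j] with 0 ≤ i ≤ j ≤ 2 only):
  T[0,0] 'b' = {A,S,T0}  orig:{A,S}
  T[1,1] 'b' = {A,S,T0}  orig:{A,S}
  T[2,2] 'a' = {A,S}
  T[0,1] 'bb' = {S}
  T[1,2] 'ba' = {S}
  T[0,2] 'bba' = {S}

Original NTs in T[0,2] deriving "bba": ["S"]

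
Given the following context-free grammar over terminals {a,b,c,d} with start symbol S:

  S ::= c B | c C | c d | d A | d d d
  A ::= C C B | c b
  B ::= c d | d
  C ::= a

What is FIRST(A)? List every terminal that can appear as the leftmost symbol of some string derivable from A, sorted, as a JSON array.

Compute FIRST by fixpoint:
pass 1:
  A via A→c b: +{c}
  B via B→c d: +{c}
  B via B→d: +{d}
  C via C→a: +{a}
  S via S→c B: +{c}
  S via S→d A: +{d}
  FIRST[S]={c,d}  FIRST[A]={c}  FIRST[B]={c,d}  FIRST[C]={a}
pass 2:
  A via A→C C B: +{a}
  FIRST[S]={c,d}  FIRST[A]={a,c}  FIRST[B]={c,d}  FIRST[C]={a}
pass 3: (stable)
  FIRST[S]={c,d}  FIRST[A]={a,c}  FIRST[B]={c,d}  FIRST[C]={a}

FIRST(A) = ["a", "c"]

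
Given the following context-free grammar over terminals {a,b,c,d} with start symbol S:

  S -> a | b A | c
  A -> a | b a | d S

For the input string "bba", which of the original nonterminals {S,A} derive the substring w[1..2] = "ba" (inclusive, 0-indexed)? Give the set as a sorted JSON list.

CNF form of G:
  S -> T0 A | a | c
  A -> T0 T1 | T2 S | a
  T0 -> b
  T1 -> a
  T2 -> d

CYK table (by increasing span) (cells [i..j] with 1 ≤ i ≤ j ≤ 2 only):
  cell(1,1) b: {T0}  orig:{}
  cell(2,2) a: {A,S,T1}  orig:{A,S}
  cell(1,2) ba: {A,S}

Original NTs in T[1,2] deriving "ba": ["A", "S"]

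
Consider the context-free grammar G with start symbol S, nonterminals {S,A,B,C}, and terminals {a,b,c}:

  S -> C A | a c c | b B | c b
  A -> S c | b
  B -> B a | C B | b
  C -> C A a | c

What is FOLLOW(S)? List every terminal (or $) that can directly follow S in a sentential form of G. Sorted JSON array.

Compute FIRST by fixpoint:
round 1:
  A via A→b: +{b}
  B via B→b: +{b}
  C via C→c: +{c}
  S via S→C A: +{c}
  S via S→a c c: +{a}
  S via S→b B: +{b}
  FIRST(S)={a,b,c}  FIRST(A)={b}  FIRST(B)={b}  FIRST(C)={c}
round 2:
  A via A→S c: +{a,c}
  B via B→C B: +{c}
  FIRST(S)={a,b,c}  FIRST(A)={a,b,c}  FIRST(B)={b,c}  FIRST(C)={c}
round 3: (no change)
  FIRST(S)={a,b,c}  FIRST(A)={a,b,c}  FIRST(B)={b,c}  FIRST(C)={c}

FOLLOW iteration:
seed FOLLOW(S) with $
[1]
  A→S c: FOLLOW(S) ⊇ FIRST(c) = {c}; new: +{c}
  B→B a: FOLLOW(B) ⊇ FIRST(a) = {a}; new: +{a}
  B→C B: FOLLOW(C) ⊇ FIRST(B) = {b,c}; new: +{b,c}
  C→C A a: FOLLOW(C) ⊇ FIRST(A) = {a,b,c}; new: +{a}
  C→C A a: FOLLOW(A) ⊇ FIRST(a) = {a}; new: +{a}
  S→C A: FOLLOW(A) ⊇ FOLLOW(S) ⊇ {$,c}; new: +{$,c}
  S→b B: FOLLOW(B) ⊇ FOLLOW(S) ⊇ {$,c}; new: +{$,c}
  FOLLOW(S)={$,c}  FOLLOW(A)={$,a,c}  FOLLOW(B)={$,a,c}  FOLLOW(C)={a,b,c}
[2] — fixpoint
  FOLLOW(S)={$,c}  FOLLOW(A)={$,a,c}  FOLLOW(B)={$,a,c}  FOLLOW(C)={a,b,c}

FOLLOW(S) = ["$", "c"]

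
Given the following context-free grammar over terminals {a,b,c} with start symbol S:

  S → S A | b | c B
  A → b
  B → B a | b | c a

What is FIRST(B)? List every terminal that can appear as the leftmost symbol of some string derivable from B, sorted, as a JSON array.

FIRST sets, iterate to fixpoint:
iter 1:
  A via A→b: +{b}
  B via B→b: +{b}
  B via B→c a: +{c}
  S via S→b: +{b}
  S via S→c B: +{c}
  FIRST(S)={b,c}  FIRST(A)={b}  FIRST(B)={b,c}
iter 2: (stable)
  FIRST(S)={b,c}  FIRST(A)={b}  FIRST(B)={b,c}

FIRST(B) = ["b", "c"]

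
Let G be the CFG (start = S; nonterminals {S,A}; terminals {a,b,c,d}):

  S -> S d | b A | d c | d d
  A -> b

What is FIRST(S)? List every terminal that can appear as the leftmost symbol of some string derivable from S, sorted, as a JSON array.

FIRST sets, iterate to fixpoint:
pass 1:
  A via A→b: +{b}
  S via S→b A: +{b}
  S via S→d c: +{d}
  FIRST[S]={b,d}  FIRST[A]={b}
pass 2: (no change)
  FIRST[S]={b,d}  FIRST[A]={b}

FIRST(S) = ["b", "d"]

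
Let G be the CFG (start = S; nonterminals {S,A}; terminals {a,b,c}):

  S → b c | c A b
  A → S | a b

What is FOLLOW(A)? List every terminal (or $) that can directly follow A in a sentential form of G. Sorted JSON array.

FIRST iteration:
iter 1:
  A via A→a b: +{a}
  S via S→b c: +{b}
  S via S→c A b: +{c}
  FIRST[S]={b,c}  FIRST[A]={a}
iter 2:
  A via A→S: +{b,c}
  FIRST[S]={b,c}  FIRST[A]={a,b,c}
iter 3: (stable)
  FIRST[S]={b,c}  FIRST[A]={a,b,c}

FOLLOW sets:
initialize: $ ∈ FOLLOW(S)
[1]
  S→c A b: FOLLOW(A) ⊇ FIRST(b) = {b}; new: +{b}
  S: {$}  A: {b}
[2]
  A→S: FOLLOW(S) ⊇ FOLLOW(A) ⊇ {b}; new: +{b}
  S: {$,b}  A: {b}
[3] — fixpoint
  S: {$,b}  A: {b}

FOLLOW(A) = ["b"]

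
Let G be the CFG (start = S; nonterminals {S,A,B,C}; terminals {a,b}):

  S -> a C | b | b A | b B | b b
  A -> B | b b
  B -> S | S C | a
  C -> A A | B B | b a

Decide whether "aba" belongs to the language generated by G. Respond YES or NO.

Convert to CNF:
  S -> T0 C | T1 A | T1 B | T1 T1 | b
  A -> S C | T0 C | T1 A | T1 B | T1 T1 | a | b
  B -> S C | T0 C | T1 A | T1 B | T1 T1 | a | b
  C -> A A | B B | T1 T0
  T0 -> a
  T1 -> b

Fill CYK table bottom-up:
  T[0,0] 'a' = {A,B,T0}  orig:{A,B}
  T[1,1] 'b' = {A,B,S,T1}  orig:{A,B,S}
  T[2,2] 'a' = {A,B,T0}  orig:{A,B}
  T[0,1] 'ab' = {C}
  T[1,2] 'ba' = {A,B,C,S}
  T[0,2] 'aba' = {A,B,C,S}

S ∈ T[0,2] ⇒ YES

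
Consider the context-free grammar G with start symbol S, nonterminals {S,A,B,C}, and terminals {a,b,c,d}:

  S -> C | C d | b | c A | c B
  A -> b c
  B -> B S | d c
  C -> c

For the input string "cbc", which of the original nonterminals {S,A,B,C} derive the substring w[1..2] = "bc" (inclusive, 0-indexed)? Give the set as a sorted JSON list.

CNF form of G:
  S -> C T2 | T1 A | T1 B | b | c
  A -> T0 T1
  B -> B S | T2 T1
  C -> c
  T0 -> b
  T1 -> c
  T2 -> d

CYK fill, restricted to cells inside w[1..2]:
  T[1,1] 'b' = {S,T0}  orig:{S}
  T[2,2] 'c' = {C,S,T1}  orig:{C,S}
  T[1,2] 'bc' = {A}

Original NTs in T[1,2] deriving "bc": ["A"]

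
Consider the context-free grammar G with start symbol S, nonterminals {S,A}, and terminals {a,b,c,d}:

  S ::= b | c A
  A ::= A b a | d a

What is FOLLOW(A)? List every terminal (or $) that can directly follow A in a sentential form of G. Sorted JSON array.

Compute FIRST by fixpoint:
iter 1:
  A via A→d a: +{d}
  S via S→b: +{b}
  S via S→c A: +{c}
  S: {b,c}  A: {d}
iter 2: done
  S: {b,c}  A: {d}

FOLLOW iteration:
initialize: $ ∈ FOLLOW(S)
[1]
  A→A b a: FOLLOW(A) ⊇ FIRST(b) = {b}; new: +{b}
  S→c A: FOLLOW(A) ⊇ FOLLOW(S) ⊇ {$}; new: +{$}
  FOLLOW[S]={$}  FOLLOW[A]={$,b}
[2] (no change)
  FOLLOW[S]={$}  FOLLOW[A]={$,b}

FOLLOW(A) = ["$", "b"]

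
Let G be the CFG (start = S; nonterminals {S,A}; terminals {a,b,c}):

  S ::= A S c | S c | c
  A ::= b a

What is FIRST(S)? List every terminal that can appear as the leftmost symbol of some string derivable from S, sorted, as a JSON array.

FIRST sets, iterate to fixpoint:
[1]
  A via A→b a: +{b}
  S via S→A S c: +{b}
  S via S→c: +{c}
  S: {b,c}  A: {b}
[2] done
  S: {b,c}  A: {b}

FIRST(S) = ["b", "c"]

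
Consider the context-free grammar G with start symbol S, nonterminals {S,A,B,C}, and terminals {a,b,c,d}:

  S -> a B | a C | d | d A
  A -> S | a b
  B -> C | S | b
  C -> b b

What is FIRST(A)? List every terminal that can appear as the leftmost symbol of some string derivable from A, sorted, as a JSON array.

FIRST iteration:
[1]
  A via A→a b: +{a}
  B via B→b: +{b}
  C via C→b b: +{b}
  S via S→a B: +{a}
  S via S→d: +{d}
  FIRST[S]={a,d}  FIRST[A]={a}  FIRST[B]={b}  FIRST[C]={b}
[2]
  A via A→S: +{d}
  B via B→S: +{a,d}
  FIRST[S]={a,d}  FIRST[A]={a,d}  FIRST[B]={a,b,d}  FIRST[C]={b}
[3] (stable)
  FIRST[S]={a,d}  FIRST[A]={a,d}  FIRST[B]={a,b,d}  FIRST[C]={b}

FIRST(A) = ["a", "d"]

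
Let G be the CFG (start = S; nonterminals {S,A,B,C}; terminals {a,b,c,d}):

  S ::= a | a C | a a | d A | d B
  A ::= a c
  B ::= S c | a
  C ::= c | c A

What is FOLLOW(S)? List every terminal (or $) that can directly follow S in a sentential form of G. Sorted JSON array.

FIRST sets, iterate to fixpoint:
round 1:
  A via A→a c: +{a}
  B via B→a: +{a}
  C via C→c: +{c}
  S via S→a: +{a}
  S via S→d A: +{d}
  FIRST[S]={a,d}  FIRST[A]={a}  FIRST[B]={a}  FIRST[C]={c}
round 2:
  B via B→S c: +{d}
  FIRST[S]={a,d}  FIRST[A]={a}  FIRST[B]={a,d}  FIRST[C]={c}
round 3: (stable)
  FIRST[S]={a,d}  FIRST[A]={a}  FIRST[B]={a,d}  FIRST[C]={c}

Compute FOLLOW by fixpoint:
initialize: $ ∈ FOLLOW(S)
round 1:
  B→S c: FOLLOW(S) ⊇ FIRST(c) = {c}; new: +{c}
  S→a C: FOLLOW(C) ⊇ FOLLOW(S) ⊇ {$,c}; new: +{$,c}
  S→d A: FOLLOW(A) ⊇ FOLLOW(S) ⊇ {$,c}; new: +{$,c}
  S→d B: FOLLOW(B) ⊇ FOLLOW(S) ⊇ {$,c}; new: +{$,c}
  S: {$,c}  A: {$,c}  B: {$,c}  C: {$,c}
round 2: — fixpoint
  S: {$,c}  A: {$,c}  B: {$,c}  C: {$,c}

FOLLOW(S) = ["$", "c"]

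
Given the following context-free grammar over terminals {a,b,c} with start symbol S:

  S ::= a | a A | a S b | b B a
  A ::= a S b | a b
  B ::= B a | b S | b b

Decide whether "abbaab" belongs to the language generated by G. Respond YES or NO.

Convert to CNF:
  S -> T0 A | T0 X3 | T1 X4 | a
  A -> T0 T1 | T0 X2
  B -> B T0 | T1 S | T1 T1
  T0 -> a
  T1 -> b
  X2 -> S T1
  X3 -> S T1
  X4 -> B T0

Fill CYK table bottom-up:
  cell(0,0) a: {S,T0}  orig:{S}
  cell(1,1) b: {T1}  orig:{}
  cell(2,2) b: {T1}  orig:{}
  cell(3,3) a: {S,T0}  orig:{S}
  cell(4,4) a: {S,T0}  orig:{S}
  cell(5,5) b: {T1}  orig:{}
  cell(0,1) ab: {A,X2,X3}  orig:{A}
  cell(1,2) bb: {B}
  cell(2,3) ba: {B}
  cell(3,4) aa: ∅
  cell(4,5) ab: {A,X2,X3}  orig:{A}
  cell(0,2) abb: ∅
  cell(1,3) bba: {B,X4}  orig:{B}
  cell(2,4) baa: {B,X4}  orig:{B}
  cell(3,5) aab: {A,S}
  cell(0,3) abba: ∅
  cell(1,4) bbaa: {B,S,X4}  orig:{B,S}
  cell(2,5) baab: {B}
  cell(0,4) abbaa: ∅
  cell(1,5) bbaab: {X2,X3}  orig:{}
  cell(0,5) abbaab: {A,S}

S ∈ T[0,5] ⇒ YES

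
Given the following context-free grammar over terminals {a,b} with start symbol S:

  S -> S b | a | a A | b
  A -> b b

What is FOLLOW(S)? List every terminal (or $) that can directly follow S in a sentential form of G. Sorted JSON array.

FIRST iteration:
pass 1:
  A via A→b b: +{b}
  S via S→a: +{a}
  S via S→b: +{b}
  S: {a,b}  A: {b}
pass 2: done
  S: {a,b}  A: {b}

FOLLOW sets:
FOLLOW(S) := {$}
iter 1:
  S→S b: FOLLOW(S) ⊇ FIRST(b) = {b}; new: +{b}
  S→a A: FOLLOW(A) ⊇ FOLLOW(S) ⊇ {$,b}; new: +{$,b}
  S: {$,b}  A: {$,b}
iter 2: (no change)
  S: {$,b}  A: {$,b}

FOLLOW(S) = ["$", "b"]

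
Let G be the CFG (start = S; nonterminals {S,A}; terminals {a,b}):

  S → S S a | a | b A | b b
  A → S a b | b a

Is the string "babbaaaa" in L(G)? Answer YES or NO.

Convert to CNF:
  S -> S X3 | T1 A | T1 T1 | a
  A -> S X2 | T1 T0
  T0 -> a
  T1 -> b
  X2 -> T0 T1
  X3 -> S T0

CYK table (by increasing span):
  T[0,0] 'b' = {T1}  orig:{}
  T[1,1] 'a' = {S,T0}  orig:{S}
  T[2,2] 'b' = {T1}  orig:{}
  T[3,3] 'b' = {T1}  orig:{}
  T[4,4] 'a' = {S,T0}  orig:{S}
  T[5,5] 'a' = {S,T0}  orig:{S}
  T[6,6] 'a' = {S,T0}  orig:{S}
  T[7,7] 'a' = {S,T0}  orig:{S}
  T[0,1] 'ba' = {A}
  T[1,2] 'ab' = {X2}  orig:{}
  T[2,3] 'bb' = {S}
  T[3,4] 'ba' = {A}
  T[4,5] 'aa' = {X3}  orig:{}
  T[5,6] 'aa' = {X3}  orig:{}
  T[6,7] 'aa' = {X3}  orig:{}
  T[0,2] 'bab' = ∅
  T[1,3] 'abb' = ∅
  T[2,4] 'bba' = {S,X3}  orig:{S}
  T[3,5] 'baa' = ∅
  T[4,6] 'aaa' = {S}
  T[5,7] 'aaa' = {S}
  T[0,3] 'babb' = ∅
  T[1,4] 'abba' = {S}
  T[2,5] 'bbaa' = {S,X3}  orig:{S}
  T[3,6] 'baaa' = ∅
  T[4,7] 'aaaa' = {X3}  orig:{}
  T[0,4] 'babba' = ∅
  T[1,5] 'abbaa' = {S,X3}  orig:{S}
  T[2,6] 'bbaaa' = {S,X3}  orig:{S}
  T[3,7] 'baaaa' = ∅
  T[0,5] 'babbaa' = ∅
  T[1,6] 'abbaaa' = {S,X3}  orig:{S}
  T[2,7] 'bbaaaa' = {S,X3}  orig:{S}
  T[0,6] 'babbaaa' = ∅
  T[1,7] 'abbaaaa' = {S,X3}  orig:{S}
  T[0,7] 'babbaaaa' = ∅

S ∉ T[0,7] ⇒ NO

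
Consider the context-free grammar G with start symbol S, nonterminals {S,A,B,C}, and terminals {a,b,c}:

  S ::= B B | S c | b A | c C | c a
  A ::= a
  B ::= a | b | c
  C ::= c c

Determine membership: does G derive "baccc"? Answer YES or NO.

Convert to CNF:
  S -> B B | S T0 | T0 C | T0 T2 | T1 A
  A -> a
  B -> a | b | c
  C -> T0 T0
  T0 -> c
  T1 -> b
  T2 -> a

CYK table (by increasing span):
  cell(0,0) b: {B,T1}  orig:{B}
  cell(1,1) a: {A,B,T2}  orig:{A,B}
  cell(2,2) c: {B,T0}  orig:{B}
  cell(3,3) c: {B,T0}  orig:{B}
  cell(4,4) c: {B,T0}  orig:{B}
  cell(0,1) ba: {S}
  cell(1,2) ac: {S}
  cell(2,3) cc: {C,S}
  cell(3,4) cc: {C,S}
  cell(0,2) bac: {S}
  cell(1,3) acc: {S}
  cell(2,4) ccc: {S}
  cell(0,3) bacc: {S}
  cell(1,4) accc: {S}
  cell(0,4) baccc: {S}

S ∈ T[0,4] ⇒ YES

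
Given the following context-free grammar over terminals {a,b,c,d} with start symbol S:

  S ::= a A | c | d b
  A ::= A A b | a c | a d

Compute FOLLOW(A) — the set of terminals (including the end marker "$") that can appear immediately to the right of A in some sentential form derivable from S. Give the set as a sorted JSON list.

FIRST sets, iterate to fixpoint:
iter 1:
  A via A→a c: +{a}
  S via S→a A: +{a}
  S via S→c: +{c}
  S via S→d b: +{d}
  FIRST(S)={a,c,d}  FIRST(A)={a}
iter 2: (stable)
  FIRST(S)={a,c,d}  FIRST(A)={a}

FOLLOW iteration:
FOLLOW(S) := {$}
round 1:
  A→A A b: FOLLOW(A) ⊇ FIRST(A) = {a}; new: +{a}
  A→A A b: FOLLOW(A) ⊇ FIRST(b) = {b}; new: +{b}
  S→a A: FOLLOW(A) ⊇ FOLLOW(S) ⊇ {$}; new: +{$}
  FOLLOW[S]={$}  FOLLOW[A]={$,a,b}
round 2: — fixpoint
  FOLLOW[S]={$}  FOLLOW[A]={$,a,b}

FOLLOW(A) = ["$", "a", "b"]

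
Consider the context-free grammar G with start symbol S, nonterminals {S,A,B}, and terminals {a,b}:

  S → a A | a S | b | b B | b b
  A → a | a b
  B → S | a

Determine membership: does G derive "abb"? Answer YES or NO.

Convert to CNF:
  S -> T0 A | T0 S | T1 B | T1 T1 | b
  A -> T0 T1 | a
  B -> T0 A | T0 S | T1 B | T1 T1 | a | b
  T0 -> a
  T1 -> b

Fill CYK table bottom-up:
  [0..0]={A,B,T0}  "a"  orig:{A,B}
  [1..1]={B,S,T1}  "b"  orig:{B,S}
  [2..2]={B,S,T1}  "b"  orig:{B,S}
  [0..1]={A,B,S}  "ab"
  [1..2]={B,S}  "bb"
  [0..2]={B,S}  "abb"

S ∈ T[0,2] ⇒ YES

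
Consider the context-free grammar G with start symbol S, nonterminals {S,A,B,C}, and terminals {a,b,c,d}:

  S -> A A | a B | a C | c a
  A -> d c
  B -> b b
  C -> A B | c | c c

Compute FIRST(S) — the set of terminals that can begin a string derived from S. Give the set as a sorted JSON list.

FIRST sets, iterate to fixpoint:
[1]
  A via A→d c: +{d}
  B via B→b b: +{b}
  C via C→A B: +{d}
  C via C→c: +{c}
  S via S→A A: +{d}
  S via S→a B: +{a}
  S via S→c a: +{c}
  S: {a,c,d}  A: {d}  B: {b}  C: {c,d}
[2] (no change)
  S: {a,c,d}  A: {d}  B: {b}  C: {c,d}

FIRST(S) = ["a", "c", "d"]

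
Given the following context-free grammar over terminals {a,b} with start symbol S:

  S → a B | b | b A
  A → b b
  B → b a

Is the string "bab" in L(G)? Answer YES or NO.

Convert to CNF:
  S -> T0 A | T1 B | b
  A -> T0 T0
  B -> T0 T1
  T0 -> b
  T1 -> a

CYK fill:
  T[0,0] 'b' = {S,T0}  orig:{S}
  T[1,1] 'a' = {T1}  orig:{}
  T[2,2] 'b' = {S,T0}  orig:{S}
  T[0,1] 'ba' = {B}
  T[1,2] 'ab' = ∅
  T[0,2] 'bab' = ∅

S ∉ T[0,2] ⇒ NO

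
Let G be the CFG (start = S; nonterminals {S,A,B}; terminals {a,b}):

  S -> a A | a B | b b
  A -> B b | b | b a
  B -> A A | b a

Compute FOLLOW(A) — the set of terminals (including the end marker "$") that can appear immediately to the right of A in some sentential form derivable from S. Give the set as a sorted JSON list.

FIRST sets, iterate to fixpoint:
iter 1:
  A via A→b: +{b}
  B via B→A A: +{b}
  S via S→a A: +{a}
  S via S→b b: +{b}
  S: {a,b}  A: {b}  B: {b}
iter 2: (stable)
  S: {a,b}  A: {b}  B: {b}

Compute FOLLOW by fixpoint:
initialize: $ ∈ FOLLOW(S)
round 1:
  A→B b: FOLLOW(B) ⊇ FIRST(b) = {b}; new: +{b}
  B→A A: FOLLOW(A) ⊇ FIRST(A) = {b}; new: +{b}
  S→a A: FOLLOW(A) ⊇ FOLLOW(S) ⊇ {$}; new: +{$}
  S→a B: FOLLOW(B) ⊇ FOLLOW(S) ⊇ {$}; new: +{$}
  FOLLOW[S]={$}  FOLLOW[A]={$,b}  FOLLOW[B]={$,b}
round 2: (stable)
  FOLLOW[S]={$}  FOLLOW[A]={$,b}  FOLLOW[B]={$,b}

FOLLOW(A) = ["$", "b"]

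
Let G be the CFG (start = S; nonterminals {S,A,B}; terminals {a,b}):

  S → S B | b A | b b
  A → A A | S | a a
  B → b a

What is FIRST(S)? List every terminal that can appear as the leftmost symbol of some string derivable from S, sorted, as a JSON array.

Compute FIRST by fixpoint:
iter 1:
  A via A→a a: +{a}
  B via B→b a: +{b}
  S via S→b A: +{b}
  FIRST(S)={b}  FIRST(A)={a}  FIRST(B)={b}
iter 2:
  A via A→S: +{b}
  FIRST(S)={b}  FIRST(A)={a,b}  FIRST(B)={b}
iter 3: — fixpoint
  FIRST(S)={b}  FIRST(A)={a,b}  FIRST(B)={b}

FIRST(S) = ["b"]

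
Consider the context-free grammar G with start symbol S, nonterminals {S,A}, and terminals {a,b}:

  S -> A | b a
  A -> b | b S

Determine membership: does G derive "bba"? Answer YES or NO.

Convert to CNF:
  S -> T0 S | T0 T1 | b
  A -> T0 S | b
  T0 -> b
  T1 -> a

Fill CYK table bottom-up:
  T[0,0] 'b' = {A,S,T0}  orig:{A,S}
  T[1,1] 'b' = {A,S,T0}  orig:{A,S}
  T[2,2] 'a' = {T1}  orig:{}
  T[0,1] 'bb' = {A,S}
  T[1,2] 'ba' = {S}
  T[0,2] 'bba' = {A,S}

S ∈ T[0,2] ⇒ YES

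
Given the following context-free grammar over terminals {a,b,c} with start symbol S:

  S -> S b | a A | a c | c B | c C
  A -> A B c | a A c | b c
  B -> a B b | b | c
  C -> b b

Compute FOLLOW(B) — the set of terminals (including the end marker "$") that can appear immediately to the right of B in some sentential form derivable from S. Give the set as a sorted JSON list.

FIRST iteration:
round 1:
  A via A→a A c: +{a}
  A via A→b c: +{b}
  B via B→a B b: +{a}
  B via B→b: +{b}
  B via B→c: +{c}
  C via C→b b: +{b}
  S via S→a A: +{a}
  S via S→c B: +{c}
  S: {a,c}  A: {a,b}  B: {a,b,c}  C: {b}
round 2: — fixpoint
  S: {a,c}  A: {a,b}  B: {a,b,c}  C: {b}

Compute FOLLOW by fixpoint:
seed FOLLOW(S) with $
pass 1:
  A→A B c: FOLLOW(A) ⊇ FIRST(B) = {a,b,c}; new: +{a,b,c}
  A→A B c: FOLLOW(B) ⊇ FIRST(c) = {c}; new: +{c}
  B→a B b: FOLLOW(B) ⊇ FIRST(b) = {b}; new: +{b}
  S→S b: FOLLOW(S) ⊇ FIRST(b) = {b}; new: +{b}
  S→a A: FOLLOW(A) ⊇ FOLLOW(S) ⊇ {$,b}; new: +{$}
  S→c B: FOLLOW(B) ⊇ FOLLOW(S) ⊇ {$,b}; new: +{$}
  S→c C: FOLLOW(C) ⊇ FOLLOW(S) ⊇ {$,b}; new: +{$,b}
  S: {$,b}  A: {$,a,b,c}  B: {$,b,c}  C: {$,b}
pass 2: (no change)
  S: {$,b}  A: {$,a,b,c}  B: {$,b,c}  C: {$,b}

FOLLOW(B) = ["$", "b", "c"]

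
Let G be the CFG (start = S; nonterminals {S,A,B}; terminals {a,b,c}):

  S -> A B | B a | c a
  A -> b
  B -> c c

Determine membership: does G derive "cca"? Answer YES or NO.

CNF form of G:
  S -> A B | B T1 | T0 T1
  A -> b
  B -> T0 T0
  T0 -> c
  T1 -> a

Fill CYK table bottom-up:
  [0..0]={T0}  "c"  orig:{}
  [1..1]={T0}  "c"  orig:{}
  [2..2]={T1}  "a"  orig:{}
  [0..1]={B}  "cc"
  [1..2]={S}  "ca"
  [0..2]={S}  "cca"

S ∈ T[0,2] ⇒ YES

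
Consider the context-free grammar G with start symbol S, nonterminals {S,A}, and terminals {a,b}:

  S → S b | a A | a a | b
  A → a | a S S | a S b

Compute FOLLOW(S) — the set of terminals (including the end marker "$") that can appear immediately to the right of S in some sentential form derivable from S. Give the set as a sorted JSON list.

FIRST sets, iterate to fixpoint:
iter 1:
  A via A→a: +{a}
  S via S→a A: +{a}
  S via S→b: +{b}
  FIRST[S]={a,b}  FIRST[A]={a}
iter 2: (stable)
  FIRST[S]={a,b}  FIRST[A]={a}

Compute FOLLOW by fixpoint:
seed FOLLOW(S) with $
round 1:
  A→a S S: FOLLOW(S) ⊇ FIRST(S) = {a,b}; new: +{a,b}
  S→a A: FOLLOW(A) ⊇ FOLLOW(S) ⊇ {$,a,b}; new: +{$,a,b}
  S: {$,a,b}  A: {$,a,b}
round 2: done
  S: {$,a,b}  A: {$,a,b}

FOLLOW(S) = ["$", "a", "b"]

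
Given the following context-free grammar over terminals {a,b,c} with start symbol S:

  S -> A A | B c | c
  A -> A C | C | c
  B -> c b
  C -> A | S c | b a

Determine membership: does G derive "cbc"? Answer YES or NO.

Convert to CNF:
  S -> A A | B T0 | c
  A -> A C | S T0 | T1 T2 | c
  B -> T0 T1
  C -> A C | S T0 | T1 T2 | c
  T0 -> c
  T1 -> b
  T2 -> a

CYK table (by increasing span):
  T[0,0] 'c' = {A,C,S,T0}  orig:{A,C,S}
  T[1,1] 'b' = {T1}  orig:{}
  T[2,2] 'c' = {A,C,S,T0}  orig:{A,C,S}
  T[0,1] 'cb' = {B}
  T[1,2] 'bc' = ∅
  T[0,2] 'cbc' = {S}

S ∈ T[0,2] ⇒ YES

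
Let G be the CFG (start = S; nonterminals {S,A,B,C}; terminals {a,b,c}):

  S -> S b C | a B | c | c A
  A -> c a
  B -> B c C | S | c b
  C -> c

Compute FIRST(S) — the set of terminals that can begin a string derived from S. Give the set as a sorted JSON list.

Compute FIRST by fixpoint:
pass 1:
  A via A→c a: +{c}
  B via B→c b: +{c}
  C via C→c: +{c}
  S via S→a B: +{a}
  S via S→c: +{c}
  FIRST[S]={a,c}  FIRST[A]={c}  FIRST[B]={c}  FIRST[C]={c}
pass 2:
  B via B→S: +{a}
  FIRST[S]={a,c}  FIRST[A]={c}  FIRST[B]={a,c}  FIRST[C]={c}
pass 3: (no change)
  FIRST[S]={a,c}  FIRST[A]={c}  FIRST[B]={a,c}  FIRST[C]={c}

FIRST(S) = ["a", "c"]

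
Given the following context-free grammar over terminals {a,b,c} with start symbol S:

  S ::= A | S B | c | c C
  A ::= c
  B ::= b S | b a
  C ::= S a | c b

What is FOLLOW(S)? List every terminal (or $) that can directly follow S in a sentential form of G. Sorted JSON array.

Compute FIRST by fixpoint:
round 1:
  A via A→c: +{c}
  B via B→b S: +{b}
  C via C→c b: +{c}
  S via S→A: +{c}
  S: {c}  A: {c}  B: {b}  C: {c}
round 2: (no change)
  S: {c}  A: {c}  B: {b}  C: {c}

FOLLOW sets:
seed FOLLOW(S) with $
pass 1:
  C→S a: FOLLOW(S) ⊇ FIRST(a) = {a}; new: +{a}
  S→A: FOLLOW(A) ⊇ FOLLOW(S) ⊇ {$,a}; new: +{$,a}
  S→S B: FOLLOW(S) ⊇ FIRST(B) = {b}; new: +{b}
  S→S B: FOLLOW(B) ⊇ FOLLOW(S) ⊇ {$,a,b}; new: +{$,a,b}
  S→c C: FOLLOW(C) ⊇ FOLLOW(S) ⊇ {$,a,b}; new: +{$,a,b}
  FOLLOW[S]={$,a,b}  FOLLOW[A]={$,a}  FOLLOW[B]={$,a,b}  FOLLOW[C]={$,a,b}
pass 2:
  S→A: FOLLOW(A) ⊇ FOLLOW(S) ⊇ {$,a,b}; new: +{b}
  FOLLOW[S]={$,a,b}  FOLLOW[A]={$,a,b}  FOLLOW[B]={$,a,b}  FOLLOW[C]={$,a,b}
pass 3: done
  FOLLOW[S]={$,a,b}  FOLLOW[A]={$,a,b}  FOLLOW[B]={$,a,b}  FOLLOW[C]={$,a,b}

FOLLOW(S) = ["$", "a", "b"]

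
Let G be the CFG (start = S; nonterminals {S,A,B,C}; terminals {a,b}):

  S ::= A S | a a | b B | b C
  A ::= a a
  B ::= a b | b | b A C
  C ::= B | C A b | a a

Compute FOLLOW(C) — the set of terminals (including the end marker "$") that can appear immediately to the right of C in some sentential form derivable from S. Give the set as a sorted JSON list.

FIRST iteration:
pass 1:
  A via A→a a: +{a}
  B via B→a b: +{a}
  B via B→b: +{b}
  C via C→B: +{a,b}
  S via S→A S: +{a}
  S via S→b B: +{b}
  FIRST[S]={a,b}  FIRST[A]={a}  FIRST[B]={a,b}  FIRST[C]={a,b}
pass 2: (no change)
  FIRST[S]={a,b}  FIRST[A]={a}  FIRST[B]={a,b}  FIRST[C]={a,b}

Compute FOLLOW by fixpoint:
initialize: $ ∈ FOLLOW(S)
pass 1:
  B→b A C: FOLLOW(A) ⊇ FIRST(C) = {a,b}; new: +{a,b}
  C→C A b: FOLLOW(C) ⊇ FIRST(A) = {a}; new: +{a}
  S→b B: FOLLOW(B) ⊇ FOLLOW(S) ⊇ {$}; new: +{$}
  S→b C: FOLLOW(C) ⊇ FOLLOW(S) ⊇ {$}; new: +{$}
  S: {$}  A: {a,b}  B: {$}  C: {$,a}
pass 2:
  C→B: FOLLOW(B) ⊇ FOLLOW(C) ⊇ {$,a}; new: +{a}
  S: {$}  A: {a,b}  B: {$,a}  C: {$,a}
pass 3: — fixpoint
  S: {$}  A: {a,b}  B: {$,a}  C: {$,a}

FOLLOW(C) = ["$", "a"]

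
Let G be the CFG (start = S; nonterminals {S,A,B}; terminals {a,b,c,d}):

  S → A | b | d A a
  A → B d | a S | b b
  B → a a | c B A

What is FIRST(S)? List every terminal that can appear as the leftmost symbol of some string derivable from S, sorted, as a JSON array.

FIRST iteration:
iter 1:
  A via A→a S: +{a}
  A via A→b b: +{b}
  B via B→a a: +{a}
  B via B→c B A: +{c}
  S via S→A: +{a,b}
  S via S→d A a: +{d}
  FIRST(S)={a,b,d}  FIRST(A)={a,b}  FIRST(B)={a,c}
iter 2:
  A via A→B d: +{c}
  S via S→A: +{c}
  FIRST(S)={a,b,c,d}  FIRST(A)={a,b,c}  FIRST(B)={a,c}
iter 3: — fixpoint
  FIRST(S)={a,b,c,d}  FIRST(A)={a,b,c}  FIRST(B)={a,c}

FIRST(S) = ["a", "b", "c", "d"]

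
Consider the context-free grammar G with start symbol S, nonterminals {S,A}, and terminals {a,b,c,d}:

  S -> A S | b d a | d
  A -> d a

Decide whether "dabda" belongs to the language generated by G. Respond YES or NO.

Convert to CNF:
  S -> A S | T2 X3 | d
  A -> T0 T1
  T0 -> d
  T1 -> a
  T2 -> b
  X3 -> T0 T1

CYK table (by increasing span):
  T[0,0] 'd' = {S,T0}  orig:{S}
  T[1,1] 'a' = {T1}  orig:{}
  T[2,2] 'b' = {T2}  orig:{}
  T[3,3] 'd' = {S,T0}  orig:{S}
  T[4,4] 'a' = {T1}  orig:{}
  T[0,1] 'da' = {A,X3}  orig:{A}
  T[1,2] 'ab' = ∅
  T[2,3] 'bd' = ∅
  T[3,4] 'da' = {A,X3}  orig:{A}
  T[0,2] 'dab' = ∅
  T[1,3] 'abd' = ∅
  T[2,4] 'bda' = {S}
  T[0,3] 'dabd' = ∅
  T[1,4] 'abda' = ∅
  T[0,4] 'dabda' = {S}

S ∈ T[0,4] ⇒ YES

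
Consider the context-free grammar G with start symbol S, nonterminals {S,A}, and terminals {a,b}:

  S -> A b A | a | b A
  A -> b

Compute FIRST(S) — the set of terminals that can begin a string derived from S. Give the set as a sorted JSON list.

FIRST sets, iterate to fixpoint:
iter 1:
  A via A→b: +{b}
  S via S→A b A: +{b}
  S via S→a: +{a}
  S: {a,b}  A: {b}
iter 2: (stable)
  S: {a,b}  A: {b}

FIRST(S) = ["a", "b"]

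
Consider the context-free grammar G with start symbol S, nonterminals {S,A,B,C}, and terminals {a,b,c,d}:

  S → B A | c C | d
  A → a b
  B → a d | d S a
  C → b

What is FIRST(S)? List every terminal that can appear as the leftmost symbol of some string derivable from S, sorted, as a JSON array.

Compute FIRST by fixpoint:
iter 1:
  A via A→a b: +{a}
  B via B→a d: +{a}
  B via B→d S a: +{d}
  C via C→b: +{b}
  S via S→B A: +{a,d}
  S via S→c C: +{c}
  S: {a,c,d}  A: {a}  B: {a,d}  C: {b}
iter 2: — fixpoint
  S: {a,c,d}  A: {a}  B: {a,d}  C: {b}

FIRST(S) = ["a", "c", "d"]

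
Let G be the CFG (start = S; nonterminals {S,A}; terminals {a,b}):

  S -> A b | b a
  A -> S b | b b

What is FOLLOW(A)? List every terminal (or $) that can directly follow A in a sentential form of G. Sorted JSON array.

Compute FIRST by fixpoint:
pass 1:
  A via A→b b: +{b}
  S via S→A b: +{b}
  FIRST(S)={b}  FIRST(A)={b}
pass 2: — fixpoint
  FIRST(S)={b}  FIRST(A)={b}

FOLLOW iteration:
FOLLOW(S) := {$}
iter 1:
  A→S b: FOLLOW(S) ⊇ FIRST(b) = {b}; new: +{b}
  S→A b: FOLLOW(A) ⊇ FIRST(b) = {b}; new: +{b}
  S: {$,b}  A: {b}
iter 2: (no change)
  S: {$,b}  A: {b}

FOLLOW(A) = ["b"]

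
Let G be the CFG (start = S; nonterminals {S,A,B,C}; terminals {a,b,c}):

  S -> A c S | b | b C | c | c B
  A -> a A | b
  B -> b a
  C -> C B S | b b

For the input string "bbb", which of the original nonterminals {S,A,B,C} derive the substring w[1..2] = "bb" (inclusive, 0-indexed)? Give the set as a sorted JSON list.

CNF form of G:
  S -> A X4 | T1 C | T2 B | b | c
  A -> T0 A | b
  B -> T1 T0
  C -> C X3 | T1 T1
  T0 -> a
  T1 -> b
  T2 -> c
  X3 -> B S
  X4 -> T2 S

CYK fill — only the sub-triangle for w[1..2]:
  T[1,1] 'b' = {A,S,T1}  orig:{A,S}
  T[2,2] 'b' = {A,S,T1}  orig:{A,S}
  T[1,2] 'bb' = {C}

Original NTs in T[1,2] deriving "bb": ["C"]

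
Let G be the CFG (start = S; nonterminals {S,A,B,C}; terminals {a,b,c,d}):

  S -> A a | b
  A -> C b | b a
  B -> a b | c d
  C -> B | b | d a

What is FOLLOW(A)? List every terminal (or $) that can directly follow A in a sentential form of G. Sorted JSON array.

Compute FIRST by fixpoint:
pass 1:
  A via A→b a: +{b}
  B via B→a b: +{a}
  B via B→c d: +{c}
  C via C→B: +{a,c}
  C via C→b: +{b}
  C via C→d a: +{d}
  S via S→A a: +{b}
  FIRST[S]={b}  FIRST[A]={b}  FIRST[B]={a,c}  FIRST[C]={a,b,c,d}
pass 2:
  A via A→C b: +{a,c,d}
  S via S→A a: +{a,c,d}
  FIRST[S]={a,b,c,d}  FIRST[A]={a,b,c,d}  FIRST[B]={a,c}  FIRST[C]={a,b,c,d}
pass 3: — fixpoint
  FIRST[S]={a,b,c,d}  FIRST[A]={a,b,c,d}  FIRST[B]={a,c}  FIRST[C]={a,b,c,d}

FOLLOW sets:
seed FOLLOW(S) with $
[1]
  A→C b: FOLLOW(C) ⊇ FIRST(b) = {b}; new: +{b}
  C→B: FOLLOW(B) ⊇ FOLLOW(C) ⊇ {b}; new: +{b}
  S→A a: FOLLOW(A) ⊇ FIRST(a) = {a}; new: +{a}
  FOLLOW[S]={$}  FOLLOW[A]={a}  FOLLOW[B]={b}  FOLLOW[C]={b}
[2] (no change)
  FOLLOW[S]={$}  FOLLOW[A]={a}  FOLLOW[B]={b}  FOLLOW[C]={b}

FOLLOW(A) = ["a"]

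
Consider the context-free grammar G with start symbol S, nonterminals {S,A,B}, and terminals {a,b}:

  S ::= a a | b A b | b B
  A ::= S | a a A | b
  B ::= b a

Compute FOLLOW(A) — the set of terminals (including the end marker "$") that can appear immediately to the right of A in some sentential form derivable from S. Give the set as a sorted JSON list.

FIRST iteration:
pass 1:
  A via A→a a A: +{a}
  A via A→b: +{b}
  B via B→b a: +{b}
  S via S→a a: +{a}
  S via S→b A b: +{b}
  FIRST[S]={a,b}  FIRST[A]={a,b}  FIRST[B]={b}
pass 2: — fixpoint
  FIRST[S]={a,b}  FIRST[A]={a,b}  FIRST[B]={b}

Compute FOLLOW by fixpoint:
FOLLOW(S) := {$}
round 1:
  S→b A b: FOLLOW(A) ⊇ FIRST(b) = {b}; new: +{b}
  S→b B: FOLLOW(B) ⊇ FOLLOW(S) ⊇ {$}; new: +{$}
  FOLLOW(S)={$}  FOLLOW(A)={b}  FOLLOW(B)={$}
round 2:
  A→S: FOLLOW(S) ⊇ FOLLOW(A) ⊇ {b}; new: +{b}
  S→b B: FOLLOW(B) ⊇ FOLLOW(S) ⊇ {$,b}; new: +{b}
  FOLLOW(S)={$,b}  FOLLOW(A)={b}  FOLLOW(B)={$,b}
round 3: (no change)
  FOLLOW(S)={$,b}  FOLLOW(A)={b}  FOLLOW(B)={$,b}

FOLLOW(A) = ["b"]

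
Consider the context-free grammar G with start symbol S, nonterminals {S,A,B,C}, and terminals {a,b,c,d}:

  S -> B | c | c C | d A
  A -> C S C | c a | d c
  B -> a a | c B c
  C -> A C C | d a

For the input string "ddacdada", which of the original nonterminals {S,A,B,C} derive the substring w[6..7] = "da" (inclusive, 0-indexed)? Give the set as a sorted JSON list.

CNF form of G:
  S -> T0 C | T0 X6 | T1 T1 | T2 A | c
  A -> C X3 | T0 T1 | T2 T0
  B -> T0 X4 | T1 T1
  C -> A X5 | T2 T1
  T0 -> c
  T1 -> a
  T2 -> d
  X3 -> S C
  X4 -> B T0
  X5 -> C C
  X6 -> B T0

CYK table (by increasing span) (cells [i..j] with 6 ≤ i ≤ j ≤ 7 only):
  T[6,6] 'd' = {T2}  orig:{}
  T[7,7] 'a' = {T1}  orig:{}
  T[6,7] 'da' = {C}

Original NTs in T[6,7] deriving "da": ["C"]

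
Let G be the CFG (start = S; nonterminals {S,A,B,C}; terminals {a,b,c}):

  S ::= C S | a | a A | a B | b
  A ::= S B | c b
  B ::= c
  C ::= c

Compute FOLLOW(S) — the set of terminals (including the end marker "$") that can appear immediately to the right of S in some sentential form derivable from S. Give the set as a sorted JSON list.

FIRST iteration:
round 1:
  A via A→c b: +{c}
  B via B→c: +{c}
  C via C→c: +{c}
  S via S→C S: +{c}
  S via S→a: +{a}
  S via S→b: +{b}
  FIRST[S]={a,b,c}  FIRST[A]={c}  FIRST[B]={c}  FIRST[C]={c}
round 2:
  A via A→S B: +{a,b}
  FIRST[S]={a,b,c}  FIRST[A]={a,b,c}  FIRST[B]={c}  FIRST[C]={c}
round 3: (no change)
  FIRST[S]={a,b,c}  FIRST[A]={a,b,c}  FIRST[B]={c}  FIRST[C]={c}

FOLLOW sets:
initialize: $ ∈ FOLLOW(S)
[1]
  A→S B: FOLLOW(S) ⊇ FIRST(B) = {c}; new: +{c}
  S→C S: FOLLOW(C) ⊇ FIRST(S) = {a,b,c}; new: +{a,b,c}
  S→a A: FOLLOW(A) ⊇ FOLLOW(S) ⊇ {$,c}; new: +{$,c}
  S→a B: FOLLOW(B) ⊇ FOLLOW(S) ⊇ {$,c}; new: +{$,c}
  FOLLOW[S]={$,c}  FOLLOW[A]={$,c}  FOLLOW[B]={$,c}  FOLLOW[C]={a,b,c}
[2] (stable)
  FOLLOW[S]={$,c}  FOLLOW[A]={$,c}  FOLLOW[B]={$,c}  FOLLOW[C]={a,b,c}

FOLLOW(S) = ["$", "c"]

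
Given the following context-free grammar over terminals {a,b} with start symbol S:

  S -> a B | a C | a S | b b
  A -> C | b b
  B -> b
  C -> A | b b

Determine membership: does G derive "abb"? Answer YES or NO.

CNF form of G:
  S -> T0 T0 | T1 B | T1 C | T1 S
  A -> T0 T0
  B -> b
  C -> T0 T0
  T0 -> b
  T1 -> a

Fill CYK table bottom-up:
  [0..0]={T1}  "a"  orig:{}
  [1..1]={B,T0}  "b"  orig:{B}
  [2..2]={B,T0}  "b"  orig:{B}
  [0..1]={S}  "ab"
  [1..2]={A,C,S}  "bb"
  [0..2]={S}  "abb"

S ∈ T[0,2] ⇒ YES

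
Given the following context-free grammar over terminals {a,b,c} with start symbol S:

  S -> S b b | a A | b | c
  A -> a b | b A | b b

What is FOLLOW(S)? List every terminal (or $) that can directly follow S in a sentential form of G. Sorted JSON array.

FIRST iteration:
[1]
  A via A→a b: +{a}
  A via A→b A: +{b}
  S via S→a A: +{a}
  S via S→b: +{b}
  S via S→c: +{c}
  FIRST[S]={a,b,c}  FIRST[A]={a,b}
[2] (no change)
  FIRST[S]={a,b,c}  FIRST[A]={a,b}

FOLLOW iteration:
initialize: $ ∈ FOLLOW(S)
[1]
  S→S b b: FOLLOW(S) ⊇ FIRST(b) = {b}; new: +{b}
  S→a A: FOLLOW(A) ⊇ FOLLOW(S) ⊇ {$,b}; new: +{$,b}
  S: {$,b}  A: {$,b}
[2] — fixpoint
  S: {$,b}  A: {$,b}

FOLLOW(S) = ["$", "b"]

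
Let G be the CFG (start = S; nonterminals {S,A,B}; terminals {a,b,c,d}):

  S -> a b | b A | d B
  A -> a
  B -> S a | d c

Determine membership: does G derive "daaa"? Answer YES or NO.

Convert to CNF:
  S -> T0 T3 | T1 B | T3 A
  A -> a
  B -> S T0 | T1 T2
  T0 -> a
  T1 -> d
  T2 -> c
  T3 -> b

CYK fill:
  T[0,0] 'd' = {T1}  orig:{}
  T[1,1] 'a' = {A,T0}  orig:{A}
  T[2,2] 'a' = {A,T0}  orig:{A}
  T[3,3] 'a' = {A,T0}  orig:{A}
  T[0,1] 'da' = ∅
  T[1,2] 'aa' = ∅
  T[2,3] 'aa' = ∅
  T[0,2] 'daa' = ∅
  T[1,3] 'aaa' = ∅
  T[0,3] 'daaa' = ∅

S ∉ T[0,3] ⇒ NO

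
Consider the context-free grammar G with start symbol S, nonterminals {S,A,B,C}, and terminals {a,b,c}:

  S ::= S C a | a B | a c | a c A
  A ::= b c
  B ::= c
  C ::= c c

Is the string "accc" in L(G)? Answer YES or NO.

Convert to CNF:
  S -> S X3 | T2 B | T2 T1 | T2 X4
  A -> T0 T1
  B -> c
  C -> T1 T1
  T0 -> b
  T1 -> c
  T2 -> a
  X3 -> C T2
  X4 -> T1 A

CYK table (by increasing span):
  cell(0,0) a: {T2}  orig:{}
  cell(1,1) c: {B,T1}  orig:{B}
  cell(2,2) c: {B,T1}  orig:{B}
  cell(3,3) c: {B,T1}  orig:{B}
  cell(0,1) ac: {S}
  cell(1,2) cc: {C}
  cell(2,3) cc: {C}
  cell(0,2) acc: ∅
  cell(1,3) ccc: ∅
  cell(0,3) accc: ∅

S ∉ T[0,3] ⇒ NO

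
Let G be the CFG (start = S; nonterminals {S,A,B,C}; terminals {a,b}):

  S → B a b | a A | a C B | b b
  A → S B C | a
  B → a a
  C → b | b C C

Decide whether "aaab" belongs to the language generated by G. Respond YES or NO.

CNF form of G:
  S -> B X4 | T0 A | T0 X5 | T1 T1
  A -> S X2 | a
  B -> T0 T0
  C -> T1 X3 | b
  T0 -> a
  T1 -> b
  X2 -> B C
  X3 -> C C
  X4 -> T0 T1
  X5 -> C B

CYK table (by increasing span):
  cell(0,0) a: {A,T0}  orig:{A}
  cell(1,1) a: {A,T0}  orig:{A}
  cell(2,2) a: {A,T0}  orig:{A}
  cell(3,3) b: {C,T1}  orig:{C}
  cell(0,1) aa: {B,S}
  cell(1,2) aa: {B,S}
  cell(2,3) ab: {X4}  orig:{}
  cell(0,2) aaa: ∅
  cell(1,3) aab: {X2}  orig:{}
  cell(0,3) aaab: {S}

S ∈ T[0,3] ⇒ YES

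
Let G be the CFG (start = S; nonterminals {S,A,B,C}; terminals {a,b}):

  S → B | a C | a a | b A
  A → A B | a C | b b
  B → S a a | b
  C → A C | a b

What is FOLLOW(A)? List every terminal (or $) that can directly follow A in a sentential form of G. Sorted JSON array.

FIRST iteration:
round 1:
  A via A→a C: +{a}
  A via A→b b: +{b}
  B via B→b: +{b}
  C via C→A C: +{a,b}
  S via S→B: +{b}
  S via S→a C: +{a}
  FIRST(S)={a,b}  FIRST(A)={a,b}  FIRST(B)={b}  FIRST(C)={a,b}
round 2:
  B via B→S a a: +{a}
  FIRST(S)={a,b}  FIRST(A)={a,b}  FIRST(B)={a,b}  FIRST(C)={a,b}
round 3: (no change)
  FIRST(S)={a,b}  FIRST(A)={a,b}  FIRST(B)={a,b}  FIRST(C)={a,b}

Compute FOLLOW by fixpoint:
seed FOLLOW(S) with $
iter 1:
  A→A B: FOLLOW(A) ⊇ FIRST(B) = {a,b}; new: +{a,b}
  A→A B: FOLLOW(B) ⊇ FOLLOW(A) ⊇ {a,b}; new: +{a,b}
  A→a C: FOLLOW(C) ⊇ FOLLOW(A) ⊇ {a,b}; new: +{a,b}
  B→S a a: FOLLOW(S) ⊇ FIRST(a) = {a}; new: +{a}
  S→B: FOLLOW(B) ⊇ FOLLOW(S) ⊇ {$,a}; new: +{$}
  S→a C: FOLLOW(C) ⊇ FOLLOW(S) ⊇ {$,a}; new: +{$}
  S→b A: FOLLOW(A) ⊇ FOLLOW(S) ⊇ {$,a}; new: +{$}
  S: {$,a}  A: {$,a,b}  B: {$,a,b}  C: {$,a,b}
iter 2: — fixpoint
  S: {$,a}  A: {$,a,b}  B: {$,a,b}  C: {$,a,b}

FOLLOW(A) = ["$", "a", "b"]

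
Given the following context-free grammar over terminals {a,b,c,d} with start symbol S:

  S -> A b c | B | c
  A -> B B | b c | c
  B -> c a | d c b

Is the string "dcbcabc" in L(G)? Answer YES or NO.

CNF form of G:
  S -> A X5 | T1 T2 | T3 X6 | c
  A -> B B | T0 T1 | c
  B -> T1 T2 | T3 X4
  T0 -> b
  T1 -> c
  T2 -> a
  T3 -> d
  X4 -> T1 T0
  X5 -> T0 T1
  X6 -> T1 T0

CYK table (by increasing span):
  [0..0]={T3}  "d"  orig:{}
  [1..1]={A,S,T1}  "c"  orig:{A,S}
  [2..2]={T0}  "b"  orig:{}
  [3..3]={A,S,T1}  "c"  orig:{A,S}
  [4..4]={T2}  "a"  orig:{}
  [5..5]={T0}  "b"  orig:{}
  [6..6]={A,S,T1}  "c"  orig:{A,S}
  [0..1]=∅  "dc"
  [1..2]={X4,X6}  "cb"  orig:{}
  [2..3]={A,X5}  "bc"  orig:{A}
  [3..4]={B,S}  "ca"
  [4..5]=∅  "ab"
  [5..6]={A,X5}  "bc"  orig:{A}
  [0..2]={B,S}  "dcb"
  [1..3]={S}  "cbc"
  [2..4]=∅  "bca"
  [3..5]=∅  "cab"
  [4..6]=∅  "abc"
  [0..3]=∅  "dcbc"
  [1..4]=∅  "cbca"
  [2..5]=∅  "bcab"
  [3..6]=∅  "cabc"
  [0..4]={A}  "dcbca"
  [1..5]=∅  "cbcab"
  [2..6]=∅  "bcabc"
  [0..5]=∅  "dcbcab"
  [1..6]=∅  "cbcabc"
  [0..6]={S}  "dcbcabc"

S ∈ T[0,6] ⇒ YES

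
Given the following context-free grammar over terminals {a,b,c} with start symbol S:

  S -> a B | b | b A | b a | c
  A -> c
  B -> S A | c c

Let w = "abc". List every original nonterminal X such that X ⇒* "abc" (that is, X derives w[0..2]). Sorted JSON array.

Convert to CNF:
  S -> T1 B | T2 A | T2 T1 | b | c
  A -> c
  B -> S A | T0 T0
  T0 -> c
  T1 -> a
  T2 -> b

Fill CYK table bottom-up — only the sub-triangle for w[0..2]:
  [0..0]={T1}  "a"  orig:{}
  [1..1]={S,T2}  "b"  orig:{S}
  [2..2]={A,S,T0}  "c"  orig:{A,S}
  [0..1]=∅  "ab"
  [1..2]={B,S}  "bc"
  [0..2]={S}  "abc"

Original NTs in T[0,2] deriving "abc": ["S"]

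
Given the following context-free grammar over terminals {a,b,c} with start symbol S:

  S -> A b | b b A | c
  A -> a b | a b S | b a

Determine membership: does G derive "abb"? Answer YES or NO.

CNF form of G:
  S -> A T1 | T1 X3 | c
  A -> T0 T1 | T0 X2 | T1 T0
  T0 -> a
  T1 -> b
  X2 -> T1 S
  X3 -> T1 A

Fill CYK table bottom-up:
  T[0,0] 'a' = {T0}  orig:{}
  T[1,1] 'b' = {T1}  orig:{}
  T[2,2] 'b' = {T1}  orig:{}
  T[0,1] 'ab' = {A}
  T[1,2] 'bb' = ∅
  T[0,2] 'abb' = {S}

S ∈ T[0,2] ⇒ YES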